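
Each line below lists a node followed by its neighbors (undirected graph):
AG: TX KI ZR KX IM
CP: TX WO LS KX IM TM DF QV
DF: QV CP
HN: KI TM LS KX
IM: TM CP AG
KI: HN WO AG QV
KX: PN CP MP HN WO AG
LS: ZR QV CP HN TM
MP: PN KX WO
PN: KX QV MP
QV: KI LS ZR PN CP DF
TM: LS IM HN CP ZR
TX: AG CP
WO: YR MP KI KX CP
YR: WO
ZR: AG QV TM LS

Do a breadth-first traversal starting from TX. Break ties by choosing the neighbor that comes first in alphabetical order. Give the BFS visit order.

Visit TX; enqueue AG, CP → queue [AG, CP]
Visit AG; enqueue IM, KI, KX, ZR → queue [CP, IM, KI, KX, ZR]
Visit CP; enqueue DF, LS, QV, TM, WO → queue [IM, KI, KX, ZR, DF, LS, QV, TM, WO]
Visit IM → queue [KI, KX, ZR, DF, LS, QV, TM, WO]
Visit KI; enqueue HN → queue [KX, ZR, DF, LS, QV, TM, WO, HN]
Visit KX; enqueue MP, PN → queue [ZR, DF, LS, QV, TM, WO, HN, MP, PN]
Visit ZR → queue [DF, LS, QV, TM, WO, HN, MP, PN]
Visit DF → queue [LS, QV, TM, WO, HN, MP, PN]
Visit LS → queue [QV, TM, WO, HN, MP, PN]
Visit QV → queue [TM, WO, HN, MP, PN]
Visit TM → queue [WO, HN, MP, PN]
Visit WO; enqueue YR → queue [HN, MP, PN, YR]
Visit HN → queue [MP, PN, YR]
Visit MP → queue [PN, YR]
Visit PN → queue [YR]
Visit YR → queue []

TX, AG, CP, IM, KI, KX, ZR, DF, LS, QV, TM, WO, HN, MP, PN, YR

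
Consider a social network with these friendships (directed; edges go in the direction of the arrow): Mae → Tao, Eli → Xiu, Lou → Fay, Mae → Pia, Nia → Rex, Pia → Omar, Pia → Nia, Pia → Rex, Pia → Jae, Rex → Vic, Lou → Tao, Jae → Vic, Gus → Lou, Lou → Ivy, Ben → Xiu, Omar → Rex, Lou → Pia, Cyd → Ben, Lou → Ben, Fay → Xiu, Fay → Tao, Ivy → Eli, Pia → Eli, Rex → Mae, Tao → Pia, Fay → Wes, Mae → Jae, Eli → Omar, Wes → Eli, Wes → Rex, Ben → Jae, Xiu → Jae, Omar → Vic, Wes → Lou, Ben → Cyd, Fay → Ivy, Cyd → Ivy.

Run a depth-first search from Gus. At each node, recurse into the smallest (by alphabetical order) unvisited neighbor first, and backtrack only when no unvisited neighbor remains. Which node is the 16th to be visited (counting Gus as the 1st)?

Fay

Visit Gus
Gus → Lou
Lou → Ben
Ben → Cyd
Cyd → Ivy
Ivy → Eli
Eli → Omar
Omar → Rex
Rex → Mae
Mae → Jae
Jae → Vic
Mae → Pia
Pia → Nia
Mae → Tao
Eli → Xiu
Lou → Fay
Fay → Wes

Visit order: Gus, Lou, Ben, Cyd, Ivy, Eli, Omar, Rex, Mae, Jae, Vic, Pia, Nia, Tao, Xiu, Fay, Wes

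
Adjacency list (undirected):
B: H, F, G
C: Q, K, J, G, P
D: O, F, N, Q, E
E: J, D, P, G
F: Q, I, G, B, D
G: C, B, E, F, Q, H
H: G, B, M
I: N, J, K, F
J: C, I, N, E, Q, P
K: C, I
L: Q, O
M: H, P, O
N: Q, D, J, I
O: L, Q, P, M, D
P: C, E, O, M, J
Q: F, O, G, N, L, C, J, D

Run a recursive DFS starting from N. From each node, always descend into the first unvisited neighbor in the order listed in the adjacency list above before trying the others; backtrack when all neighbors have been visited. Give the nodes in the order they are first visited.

Visit N
N → Q
Q → F
F → I
I → J
J → C
C → K
C → G
G → B
B → H
H → M
M → P
P → E
E → D
D → O
O → L

N, Q, F, I, J, C, K, G, B, H, M, P, E, D, O, L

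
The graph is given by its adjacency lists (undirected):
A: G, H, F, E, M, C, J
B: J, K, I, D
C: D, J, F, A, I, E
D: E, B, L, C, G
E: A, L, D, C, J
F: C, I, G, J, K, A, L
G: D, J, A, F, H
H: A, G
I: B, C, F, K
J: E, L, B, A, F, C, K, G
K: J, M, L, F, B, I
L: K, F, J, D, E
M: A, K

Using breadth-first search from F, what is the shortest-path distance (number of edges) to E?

2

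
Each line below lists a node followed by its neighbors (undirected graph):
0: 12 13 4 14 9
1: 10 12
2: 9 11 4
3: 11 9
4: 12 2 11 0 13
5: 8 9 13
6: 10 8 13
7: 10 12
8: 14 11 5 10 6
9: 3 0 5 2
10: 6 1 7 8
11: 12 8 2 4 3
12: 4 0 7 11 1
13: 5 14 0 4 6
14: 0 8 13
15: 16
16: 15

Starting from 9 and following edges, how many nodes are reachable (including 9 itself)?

15

BFS from 9 visits: 9, 3, 0, 5, 2, 11, 12, 13, 4, 14, 8, 7, 1, 6, 10
Reachable nodes: 15 of 17 total.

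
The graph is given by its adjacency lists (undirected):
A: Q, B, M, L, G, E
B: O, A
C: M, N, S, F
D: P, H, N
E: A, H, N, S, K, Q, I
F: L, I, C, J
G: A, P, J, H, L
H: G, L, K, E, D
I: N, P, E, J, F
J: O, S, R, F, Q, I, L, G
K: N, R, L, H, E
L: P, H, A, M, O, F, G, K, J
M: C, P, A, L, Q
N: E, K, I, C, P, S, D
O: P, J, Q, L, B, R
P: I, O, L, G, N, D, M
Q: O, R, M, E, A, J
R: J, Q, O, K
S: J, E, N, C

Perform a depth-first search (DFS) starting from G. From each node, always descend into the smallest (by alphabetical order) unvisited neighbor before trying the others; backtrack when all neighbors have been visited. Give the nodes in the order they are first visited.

G -> A -> B -> O -> J -> F -> C -> M -> L -> H -> D -> N -> E -> I -> P -> K -> R -> Q -> S

Visit G
G → A
A → B
B → O
O → J
J → F
F → C
C → M
M → L
L → H
H → D
D → N
N → E
E → I
I → P
E → K
K → R
R → Q
E → S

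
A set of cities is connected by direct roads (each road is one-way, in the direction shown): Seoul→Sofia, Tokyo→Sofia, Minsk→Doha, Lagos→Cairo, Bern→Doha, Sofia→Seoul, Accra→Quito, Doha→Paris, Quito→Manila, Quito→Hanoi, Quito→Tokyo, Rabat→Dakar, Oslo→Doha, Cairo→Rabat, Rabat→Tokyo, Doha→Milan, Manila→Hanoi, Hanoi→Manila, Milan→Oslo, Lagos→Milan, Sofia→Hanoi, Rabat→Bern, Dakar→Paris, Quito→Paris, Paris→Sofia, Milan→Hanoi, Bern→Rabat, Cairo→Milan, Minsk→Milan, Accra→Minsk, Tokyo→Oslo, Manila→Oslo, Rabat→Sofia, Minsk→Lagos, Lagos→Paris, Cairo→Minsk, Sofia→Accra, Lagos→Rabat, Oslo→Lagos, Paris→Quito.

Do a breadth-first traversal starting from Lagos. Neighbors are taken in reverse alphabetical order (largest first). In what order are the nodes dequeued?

Lagos Rabat Paris Milan Cairo Tokyo Sofia Dakar Bern Quito Oslo Hanoi Minsk Seoul Accra Doha Manila

Visit Lagos; enqueue Rabat, Paris, Milan, Cairo → queue [Rabat, Paris, Milan, Cairo]
Visit Rabat; enqueue Tokyo, Sofia, Dakar, Bern → queue [Paris, Milan, Cairo, Tokyo, Sofia, Dakar, Bern]
Visit Paris; enqueue Quito → queue [Milan, Cairo, Tokyo, Sofia, Dakar, Bern, Quito]
Visit Milan; enqueue Oslo, Hanoi → queue [Cairo, Tokyo, Sofia, Dakar, Bern, Quito, Oslo, Hanoi]
Visit Cairo; enqueue Minsk → queue [Tokyo, Sofia, Dakar, Bern, Quito, Oslo, Hanoi, Minsk]
Visit Tokyo → queue [Sofia, Dakar, Bern, Quito, Oslo, Hanoi, Minsk]
Visit Sofia; enqueue Seoul, Accra → queue [Dakar, Bern, Quito, Oslo, Hanoi, Minsk, Seoul, Accra]
Visit Dakar → queue [Bern, Quito, Oslo, Hanoi, Minsk, Seoul, Accra]
Visit Bern; enqueue Doha → queue [Quito, Oslo, Hanoi, Minsk, Seoul, Accra, Doha]
Visit Quito; enqueue Manila → queue [Oslo, Hanoi, Minsk, Seoul, Accra, Doha, Manila]
Visit Oslo → queue [Hanoi, Minsk, Seoul, Accra, Doha, Manila]
Visit Hanoi → queue [Minsk, Seoul, Accra, Doha, Manila]
Visit Minsk → queue [Seoul, Accra, Doha, Manila]
Visit Seoul → queue [Accra, Doha, Manila]
Visit Accra → queue [Doha, Manila]
Visit Doha → queue [Manila]
Visit Manila → queue []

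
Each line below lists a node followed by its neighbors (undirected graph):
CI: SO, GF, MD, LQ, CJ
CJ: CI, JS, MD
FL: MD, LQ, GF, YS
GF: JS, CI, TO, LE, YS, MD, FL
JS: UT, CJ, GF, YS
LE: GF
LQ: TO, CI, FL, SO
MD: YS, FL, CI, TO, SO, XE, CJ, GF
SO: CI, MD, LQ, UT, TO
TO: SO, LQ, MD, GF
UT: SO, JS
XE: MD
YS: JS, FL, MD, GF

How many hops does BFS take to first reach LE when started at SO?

3

Level 0: SO
Level 1: CI, LQ, MD, TO, UT
Level 2: CJ, FL, GF, JS, XE, YS
Level 3: LE
LE first appears at level 3.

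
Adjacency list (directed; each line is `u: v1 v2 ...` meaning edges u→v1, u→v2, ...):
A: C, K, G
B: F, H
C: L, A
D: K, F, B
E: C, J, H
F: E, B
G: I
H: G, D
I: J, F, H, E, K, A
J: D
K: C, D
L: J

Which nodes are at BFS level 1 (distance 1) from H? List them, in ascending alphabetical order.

D, G

Level 0: H
Level 1: D, G
Level 2: B, F, I, K
Level 3: A, C, E, J
Level 4: L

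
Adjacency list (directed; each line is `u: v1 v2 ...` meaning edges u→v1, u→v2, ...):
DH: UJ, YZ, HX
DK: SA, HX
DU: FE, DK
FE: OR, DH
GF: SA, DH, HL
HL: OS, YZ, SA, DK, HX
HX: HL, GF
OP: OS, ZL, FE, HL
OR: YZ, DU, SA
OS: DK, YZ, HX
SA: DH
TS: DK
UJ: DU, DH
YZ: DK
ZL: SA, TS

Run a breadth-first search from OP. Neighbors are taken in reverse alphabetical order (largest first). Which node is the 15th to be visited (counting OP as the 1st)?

UJ

Visit OP; enqueue ZL, OS, HL, FE → queue [ZL, OS, HL, FE]
Visit ZL; enqueue TS, SA → queue [OS, HL, FE, TS, SA]
Visit OS; enqueue YZ, HX, DK → queue [HL, FE, TS, SA, YZ, HX, DK]
Visit HL → queue [FE, TS, SA, YZ, HX, DK]
Visit FE; enqueue OR, DH → queue [TS, SA, YZ, HX, DK, OR, DH]
Visit TS → queue [SA, YZ, HX, DK, OR, DH]
Visit SA → queue [YZ, HX, DK, OR, DH]
Visit YZ → queue [HX, DK, OR, DH]
Visit HX; enqueue GF → queue [DK, OR, DH, GF]
Visit DK → queue [OR, DH, GF]
Visit OR; enqueue DU → queue [DH, GF, DU]
Visit DH; enqueue UJ → queue [GF, DU, UJ]
Visit GF → queue [DU, UJ]
Visit DU → queue [UJ]
Visit UJ → queue []

Visit order: OP, ZL, OS, HL, FE, TS, SA, YZ, HX, DK, OR, DH, GF, DU, UJ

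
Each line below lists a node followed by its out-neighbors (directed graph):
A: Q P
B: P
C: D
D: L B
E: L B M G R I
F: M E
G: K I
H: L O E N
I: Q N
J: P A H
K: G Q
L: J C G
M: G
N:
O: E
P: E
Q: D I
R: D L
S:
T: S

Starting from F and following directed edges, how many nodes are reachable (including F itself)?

18

BFS from F visits: F, M, E, G, R, L, I, B, K, D, J, C, Q, N, P, H, A, O
Reachable nodes: 18 of 20 total.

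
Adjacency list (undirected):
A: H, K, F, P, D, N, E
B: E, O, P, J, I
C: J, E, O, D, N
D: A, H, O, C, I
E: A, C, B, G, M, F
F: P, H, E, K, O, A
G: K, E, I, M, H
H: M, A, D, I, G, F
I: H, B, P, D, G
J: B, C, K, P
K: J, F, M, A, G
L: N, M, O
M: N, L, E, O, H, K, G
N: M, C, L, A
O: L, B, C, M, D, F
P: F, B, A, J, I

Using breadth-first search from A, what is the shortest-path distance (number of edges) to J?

2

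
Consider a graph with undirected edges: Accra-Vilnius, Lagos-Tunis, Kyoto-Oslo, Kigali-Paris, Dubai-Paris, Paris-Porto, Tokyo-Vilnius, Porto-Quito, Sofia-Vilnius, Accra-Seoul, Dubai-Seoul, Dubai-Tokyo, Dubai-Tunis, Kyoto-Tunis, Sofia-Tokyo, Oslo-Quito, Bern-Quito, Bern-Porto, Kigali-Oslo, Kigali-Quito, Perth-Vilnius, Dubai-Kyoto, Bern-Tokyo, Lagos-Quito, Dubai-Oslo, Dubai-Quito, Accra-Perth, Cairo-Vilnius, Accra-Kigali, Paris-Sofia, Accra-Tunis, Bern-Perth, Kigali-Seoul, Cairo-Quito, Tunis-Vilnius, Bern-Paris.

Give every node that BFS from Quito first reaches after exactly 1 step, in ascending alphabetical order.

Level 0: Quito
Level 1: Bern, Cairo, Dubai, Kigali, Lagos, Oslo, Porto
Level 2: Accra, Kyoto, Paris, Perth, Seoul, Tokyo, Tunis, Vilnius
Level 3: Sofia

Bern, Cairo, Dubai, Kigali, Lagos, Oslo, Porto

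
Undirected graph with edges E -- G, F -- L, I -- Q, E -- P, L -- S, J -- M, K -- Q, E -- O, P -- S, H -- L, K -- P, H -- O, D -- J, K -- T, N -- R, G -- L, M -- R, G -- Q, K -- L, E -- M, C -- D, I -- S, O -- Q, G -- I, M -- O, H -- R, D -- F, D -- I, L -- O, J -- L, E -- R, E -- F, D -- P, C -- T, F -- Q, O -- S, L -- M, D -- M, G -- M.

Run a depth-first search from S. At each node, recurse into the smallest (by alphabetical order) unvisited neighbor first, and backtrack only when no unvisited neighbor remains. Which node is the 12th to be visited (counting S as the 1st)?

J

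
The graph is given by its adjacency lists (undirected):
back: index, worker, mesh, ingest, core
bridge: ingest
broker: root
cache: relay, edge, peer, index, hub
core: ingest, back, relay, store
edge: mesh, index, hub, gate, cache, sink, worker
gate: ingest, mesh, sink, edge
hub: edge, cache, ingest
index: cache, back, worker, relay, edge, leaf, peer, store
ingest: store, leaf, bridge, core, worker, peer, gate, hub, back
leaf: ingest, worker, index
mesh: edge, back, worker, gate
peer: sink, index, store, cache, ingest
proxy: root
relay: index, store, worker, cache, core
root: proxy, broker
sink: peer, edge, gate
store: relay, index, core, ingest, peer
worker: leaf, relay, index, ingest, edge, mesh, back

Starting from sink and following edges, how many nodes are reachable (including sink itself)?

16

BFS from sink visits: sink, peer, edge, gate, index, store, cache, ingest, mesh, hub, worker, back, relay, leaf, core, bridge
Reachable nodes: 16 of 19 total.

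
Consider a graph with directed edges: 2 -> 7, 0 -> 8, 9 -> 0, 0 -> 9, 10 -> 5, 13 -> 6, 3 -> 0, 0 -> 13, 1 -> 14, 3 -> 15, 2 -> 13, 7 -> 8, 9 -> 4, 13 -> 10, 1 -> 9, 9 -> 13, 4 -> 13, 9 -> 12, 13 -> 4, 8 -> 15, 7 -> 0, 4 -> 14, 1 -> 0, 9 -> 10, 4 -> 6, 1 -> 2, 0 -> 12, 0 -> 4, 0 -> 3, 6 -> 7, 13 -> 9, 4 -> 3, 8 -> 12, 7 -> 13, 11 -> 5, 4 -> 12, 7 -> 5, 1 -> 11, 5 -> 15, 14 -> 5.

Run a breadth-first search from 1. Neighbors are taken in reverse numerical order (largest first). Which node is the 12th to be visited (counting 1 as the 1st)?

Visit 1; enqueue 14, 11, 9, 2, 0 → queue [14, 11, 9, 2, 0]
Visit 14; enqueue 5 → queue [11, 9, 2, 0, 5]
Visit 11 → queue [9, 2, 0, 5]
Visit 9; enqueue 13, 12, 10, 4 → queue [2, 0, 5, 13, 12, 10, 4]
Visit 2; enqueue 7 → queue [0, 5, 13, 12, 10, 4, 7]
Visit 0; enqueue 8, 3 → queue [5, 13, 12, 10, 4, 7, 8, 3]
Visit 5; enqueue 15 → queue [13, 12, 10, 4, 7, 8, 3, 15]
Visit 13; enqueue 6 → queue [12, 10, 4, 7, 8, 3, 15, 6]
Visit 12 → queue [10, 4, 7, 8, 3, 15, 6]
Visit 10 → queue [4, 7, 8, 3, 15, 6]
Visit 4 → queue [7, 8, 3, 15, 6]
Visit 7 → queue [8, 3, 15, 6]
Visit 8 → queue [3, 15, 6]
Visit 3 → queue [15, 6]
Visit 15 → queue [6]
Visit 6 → queue []

Visit order: 1, 14, 11, 9, 2, 0, 5, 13, 12, 10, 4, 7, 8, 3, 15, 6

7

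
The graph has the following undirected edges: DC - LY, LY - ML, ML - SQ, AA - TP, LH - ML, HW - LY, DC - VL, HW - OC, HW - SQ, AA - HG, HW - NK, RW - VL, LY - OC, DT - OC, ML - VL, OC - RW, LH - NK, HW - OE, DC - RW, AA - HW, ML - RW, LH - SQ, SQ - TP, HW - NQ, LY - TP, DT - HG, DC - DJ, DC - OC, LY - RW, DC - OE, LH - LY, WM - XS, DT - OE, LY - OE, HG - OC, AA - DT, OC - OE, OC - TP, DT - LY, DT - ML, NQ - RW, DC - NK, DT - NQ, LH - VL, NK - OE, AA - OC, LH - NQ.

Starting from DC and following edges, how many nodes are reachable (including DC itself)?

17

BFS from DC visits: DC, DJ, LY, NK, OC, OE, RW, VL, DT, HW, LH, ML, TP, AA, HG, NQ, SQ
Reachable nodes: 17 of 19 total.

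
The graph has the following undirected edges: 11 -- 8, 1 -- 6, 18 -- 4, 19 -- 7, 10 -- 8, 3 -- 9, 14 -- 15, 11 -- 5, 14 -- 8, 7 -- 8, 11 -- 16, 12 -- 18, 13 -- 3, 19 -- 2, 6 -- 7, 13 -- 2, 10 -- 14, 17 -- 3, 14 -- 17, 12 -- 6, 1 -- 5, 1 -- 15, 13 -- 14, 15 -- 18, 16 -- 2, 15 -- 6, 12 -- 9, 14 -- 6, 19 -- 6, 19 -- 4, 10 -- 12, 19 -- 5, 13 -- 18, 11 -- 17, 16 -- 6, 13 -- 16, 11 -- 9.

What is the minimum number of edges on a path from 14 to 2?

Level 0: 14
Level 1: 6, 8, 10, 13, 15, 17
Level 2: 1, 2, 3, 7, 11, 12, 16, 18, 19
Level 3: 4, 5, 9
2 first appears at level 2.

2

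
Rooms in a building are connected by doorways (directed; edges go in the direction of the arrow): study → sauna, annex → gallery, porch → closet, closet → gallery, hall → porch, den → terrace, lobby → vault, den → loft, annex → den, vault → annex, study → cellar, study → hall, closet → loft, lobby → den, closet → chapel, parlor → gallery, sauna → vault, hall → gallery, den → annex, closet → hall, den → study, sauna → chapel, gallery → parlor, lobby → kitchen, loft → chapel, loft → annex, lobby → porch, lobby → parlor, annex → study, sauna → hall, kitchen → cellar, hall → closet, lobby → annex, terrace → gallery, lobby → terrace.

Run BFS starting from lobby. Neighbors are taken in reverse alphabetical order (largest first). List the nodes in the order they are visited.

lobby → vault → terrace → porch → parlor → kitchen → den → annex → gallery → closet → cellar → study → loft → hall → chapel → sauna

Visit lobby; enqueue vault, terrace, porch, parlor, kitchen, den, annex → queue [vault, terrace, porch, parlor, kitchen, den, annex]
Visit vault → queue [terrace, porch, parlor, kitchen, den, annex]
Visit terrace; enqueue gallery → queue [porch, parlor, kitchen, den, annex, gallery]
Visit porch; enqueue closet → queue [parlor, kitchen, den, annex, gallery, closet]
Visit parlor → queue [kitchen, den, annex, gallery, closet]
Visit kitchen; enqueue cellar → queue [den, annex, gallery, closet, cellar]
Visit den; enqueue study, loft → queue [annex, gallery, closet, cellar, study, loft]
Visit annex → queue [gallery, closet, cellar, study, loft]
Visit gallery → queue [closet, cellar, study, loft]
Visit closet; enqueue hall, chapel → queue [cellar, study, loft, hall, chapel]
Visit cellar → queue [study, loft, hall, chapel]
Visit study; enqueue sauna → queue [loft, hall, chapel, sauna]
Visit loft → queue [hall, chapel, sauna]
Visit hall → queue [chapel, sauna]
Visit chapel → queue [sauna]
Visit sauna → queue []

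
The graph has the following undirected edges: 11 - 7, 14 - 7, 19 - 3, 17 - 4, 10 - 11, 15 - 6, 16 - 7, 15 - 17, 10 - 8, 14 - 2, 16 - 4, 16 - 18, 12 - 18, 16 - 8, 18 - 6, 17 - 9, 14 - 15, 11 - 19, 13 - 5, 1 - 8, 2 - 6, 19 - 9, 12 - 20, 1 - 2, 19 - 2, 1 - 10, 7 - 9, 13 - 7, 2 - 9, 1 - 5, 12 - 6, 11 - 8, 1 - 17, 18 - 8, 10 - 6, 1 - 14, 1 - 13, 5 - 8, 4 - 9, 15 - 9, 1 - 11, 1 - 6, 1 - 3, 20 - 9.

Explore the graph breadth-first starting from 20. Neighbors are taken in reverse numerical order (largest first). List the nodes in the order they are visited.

20 → 12 → 9 → 18 → 6 → 19 → 17 → 15 → 7 → 4 → 2 → 16 → 8 → 10 → 1 → 11 → 3 → 14 → 13 → 5

Visit 20; enqueue 12, 9 → queue [12, 9]
Visit 12; enqueue 18, 6 → queue [9, 18, 6]
Visit 9; enqueue 19, 17, 15, 7, 4, 2 → queue [18, 6, 19, 17, 15, 7, 4, 2]
Visit 18; enqueue 16, 8 → queue [6, 19, 17, 15, 7, 4, 2, 16, 8]
Visit 6; enqueue 10, 1 → queue [19, 17, 15, 7, 4, 2, 16, 8, 10, 1]
Visit 19; enqueue 11, 3 → queue [17, 15, 7, 4, 2, 16, 8, 10, 1, 11, 3]
Visit 17 → queue [15, 7, 4, 2, 16, 8, 10, 1, 11, 3]
Visit 15; enqueue 14 → queue [7, 4, 2, 16, 8, 10, 1, 11, 3, 14]
Visit 7; enqueue 13 → queue [4, 2, 16, 8, 10, 1, 11, 3, 14, 13]
Visit 4 → queue [2, 16, 8, 10, 1, 11, 3, 14, 13]
Visit 2 → queue [16, 8, 10, 1, 11, 3, 14, 13]
Visit 16 → queue [8, 10, 1, 11, 3, 14, 13]
Visit 8; enqueue 5 → queue [10, 1, 11, 3, 14, 13, 5]
Visit 10 → queue [1, 11, 3, 14, 13, 5]
Visit 1 → queue [11, 3, 14, 13, 5]
Visit 11 → queue [3, 14, 13, 5]
Visit 3 → queue [14, 13, 5]
Visit 14 → queue [13, 5]
Visit 13 → queue [5]
Visit 5 → queue []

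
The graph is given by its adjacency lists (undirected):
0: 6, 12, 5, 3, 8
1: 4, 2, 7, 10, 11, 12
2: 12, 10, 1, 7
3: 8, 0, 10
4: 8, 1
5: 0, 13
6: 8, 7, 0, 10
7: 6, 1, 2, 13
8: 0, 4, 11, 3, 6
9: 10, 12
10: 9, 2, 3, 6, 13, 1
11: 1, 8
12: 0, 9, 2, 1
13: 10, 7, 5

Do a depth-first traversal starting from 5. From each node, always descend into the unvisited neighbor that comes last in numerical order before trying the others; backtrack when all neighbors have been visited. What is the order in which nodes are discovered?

5, 13, 10, 9, 12, 2, 7, 6, 8, 11, 1, 4, 3, 0

Visit 5
5 → 13
13 → 10
10 → 9
9 → 12
12 → 2
2 → 7
7 → 6
6 → 8
8 → 11
11 → 1
1 → 4
8 → 3
3 → 0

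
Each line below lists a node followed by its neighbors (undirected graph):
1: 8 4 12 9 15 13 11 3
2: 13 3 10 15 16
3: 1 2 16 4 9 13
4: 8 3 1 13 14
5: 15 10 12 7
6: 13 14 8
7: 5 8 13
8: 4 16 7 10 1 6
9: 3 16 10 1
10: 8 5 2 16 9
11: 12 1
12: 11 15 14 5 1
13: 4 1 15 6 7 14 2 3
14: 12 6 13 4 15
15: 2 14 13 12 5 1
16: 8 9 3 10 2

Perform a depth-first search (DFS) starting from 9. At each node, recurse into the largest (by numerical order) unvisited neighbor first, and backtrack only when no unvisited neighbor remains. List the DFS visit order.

Visit 9
9 → 16
16 → 10
10 → 8
8 → 7
7 → 13
13 → 15
15 → 14
14 → 12
12 → 11
11 → 1
1 → 4
4 → 3
3 → 2
12 → 5
14 → 6

9 16 10 8 7 13 15 14 12 11 1 4 3 2 5 6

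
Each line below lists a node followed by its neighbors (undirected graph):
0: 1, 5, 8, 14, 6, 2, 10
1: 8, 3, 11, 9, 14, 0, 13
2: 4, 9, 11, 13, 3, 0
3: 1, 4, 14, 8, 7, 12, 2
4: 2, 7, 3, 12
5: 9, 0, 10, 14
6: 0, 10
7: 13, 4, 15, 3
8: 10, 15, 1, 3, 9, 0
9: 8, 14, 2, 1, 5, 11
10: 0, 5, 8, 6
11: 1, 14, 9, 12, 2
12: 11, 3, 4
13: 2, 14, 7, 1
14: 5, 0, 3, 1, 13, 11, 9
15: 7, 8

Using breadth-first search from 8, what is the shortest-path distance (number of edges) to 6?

2

Level 0: 8
Level 1: 0, 1, 3, 9, 10, 15
Level 2: 2, 4, 5, 6, 7, 11, 12, 13, 14
6 first appears at level 2.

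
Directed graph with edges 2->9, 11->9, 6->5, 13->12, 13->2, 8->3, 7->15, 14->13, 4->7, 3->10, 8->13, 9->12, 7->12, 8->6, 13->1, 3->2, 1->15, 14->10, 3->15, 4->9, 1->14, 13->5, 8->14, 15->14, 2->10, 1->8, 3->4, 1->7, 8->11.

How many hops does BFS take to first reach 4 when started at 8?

2

Level 0: 8
Level 1: 3, 6, 11, 13, 14
Level 2: 1, 2, 4, 5, 9, 10, 12, 15
Level 3: 7
4 first appears at level 2.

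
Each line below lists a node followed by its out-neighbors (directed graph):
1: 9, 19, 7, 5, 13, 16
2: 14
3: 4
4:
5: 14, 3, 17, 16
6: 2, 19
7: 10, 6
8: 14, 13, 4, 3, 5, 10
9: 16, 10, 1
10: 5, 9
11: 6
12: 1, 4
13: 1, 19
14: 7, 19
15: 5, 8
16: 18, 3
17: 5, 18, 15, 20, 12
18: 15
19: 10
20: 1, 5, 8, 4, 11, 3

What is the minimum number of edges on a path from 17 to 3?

Level 0: 17
Level 1: 5, 12, 15, 18, 20
Level 2: 1, 3, 4, 8, 11, 14, 16
Level 3: 6, 7, 9, 10, 13, 19
Level 4: 2
3 first appears at level 2.

2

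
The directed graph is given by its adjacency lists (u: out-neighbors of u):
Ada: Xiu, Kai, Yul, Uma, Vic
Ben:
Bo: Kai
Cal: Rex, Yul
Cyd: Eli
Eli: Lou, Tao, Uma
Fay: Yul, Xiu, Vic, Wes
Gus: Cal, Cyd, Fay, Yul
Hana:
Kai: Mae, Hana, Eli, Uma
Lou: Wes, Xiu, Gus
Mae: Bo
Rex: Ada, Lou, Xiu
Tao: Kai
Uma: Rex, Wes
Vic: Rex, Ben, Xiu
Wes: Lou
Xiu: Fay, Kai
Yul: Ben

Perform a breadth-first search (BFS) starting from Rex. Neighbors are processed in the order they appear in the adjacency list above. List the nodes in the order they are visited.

Visit Rex; enqueue Ada, Lou, Xiu → queue [Ada, Lou, Xiu]
Visit Ada; enqueue Kai, Yul, Uma, Vic → queue [Lou, Xiu, Kai, Yul, Uma, Vic]
Visit Lou; enqueue Wes, Gus → queue [Xiu, Kai, Yul, Uma, Vic, Wes, Gus]
Visit Xiu; enqueue Fay → queue [Kai, Yul, Uma, Vic, Wes, Gus, Fay]
Visit Kai; enqueue Mae, Hana, Eli → queue [Yul, Uma, Vic, Wes, Gus, Fay, Mae, Hana, Eli]
Visit Yul; enqueue Ben → queue [Uma, Vic, Wes, Gus, Fay, Mae, Hana, Eli, Ben]
Visit Uma → queue [Vic, Wes, Gus, Fay, Mae, Hana, Eli, Ben]
Visit Vic → queue [Wes, Gus, Fay, Mae, Hana, Eli, Ben]
Visit Wes → queue [Gus, Fay, Mae, Hana, Eli, Ben]
Visit Gus; enqueue Cal, Cyd → queue [Fay, Mae, Hana, Eli, Ben, Cal, Cyd]
Visit Fay → queue [Mae, Hana, Eli, Ben, Cal, Cyd]
Visit Mae; enqueue Bo → queue [Hana, Eli, Ben, Cal, Cyd, Bo]
Visit Hana → queue [Eli, Ben, Cal, Cyd, Bo]
Visit Eli; enqueue Tao → queue [Ben, Cal, Cyd, Bo, Tao]
Visit Ben → queue [Cal, Cyd, Bo, Tao]
Visit Cal → queue [Cyd, Bo, Tao]
Visit Cyd → queue [Bo, Tao]
Visit Bo → queue [Tao]
Visit Tao → queue []

Rex, Ada, Lou, Xiu, Kai, Yul, Uma, Vic, Wes, Gus, Fay, Mae, Hana, Eli, Ben, Cal, Cyd, Bo, Tao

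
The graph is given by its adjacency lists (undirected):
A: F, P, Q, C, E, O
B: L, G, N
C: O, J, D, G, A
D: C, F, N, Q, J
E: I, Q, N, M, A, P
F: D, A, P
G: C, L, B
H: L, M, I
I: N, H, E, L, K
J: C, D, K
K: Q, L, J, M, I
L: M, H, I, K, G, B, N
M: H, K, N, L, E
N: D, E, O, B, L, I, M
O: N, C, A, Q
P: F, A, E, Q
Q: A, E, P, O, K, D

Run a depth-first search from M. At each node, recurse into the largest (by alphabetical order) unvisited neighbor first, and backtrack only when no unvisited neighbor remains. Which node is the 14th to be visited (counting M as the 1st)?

A

Visit M
M → N
N → O
O → Q
Q → P
P → F
F → D
D → J
J → K
K → L
L → I
I → H
I → E
E → A
A → C
C → G
G → B

Visit order: M, N, O, Q, P, F, D, J, K, L, I, H, E, A, C, G, B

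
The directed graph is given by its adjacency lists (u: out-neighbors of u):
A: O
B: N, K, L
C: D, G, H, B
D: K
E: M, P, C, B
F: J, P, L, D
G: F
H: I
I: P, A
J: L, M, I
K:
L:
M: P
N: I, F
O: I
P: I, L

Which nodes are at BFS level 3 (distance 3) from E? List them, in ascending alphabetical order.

A, F

Level 0: E
Level 1: B, C, M, P
Level 2: D, G, H, I, K, L, N
Level 3: A, F
Level 4: J, O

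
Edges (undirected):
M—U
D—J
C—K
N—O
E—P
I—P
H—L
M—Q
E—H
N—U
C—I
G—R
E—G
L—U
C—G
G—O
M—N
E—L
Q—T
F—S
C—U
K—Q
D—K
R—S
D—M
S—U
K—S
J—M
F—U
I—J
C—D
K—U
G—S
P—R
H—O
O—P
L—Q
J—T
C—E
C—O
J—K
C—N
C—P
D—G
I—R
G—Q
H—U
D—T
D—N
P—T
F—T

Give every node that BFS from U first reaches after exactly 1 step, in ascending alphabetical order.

C, F, H, K, L, M, N, S

Level 0: U
Level 1: C, F, H, K, L, M, N, S
Level 2: D, E, G, I, J, O, P, Q, R, T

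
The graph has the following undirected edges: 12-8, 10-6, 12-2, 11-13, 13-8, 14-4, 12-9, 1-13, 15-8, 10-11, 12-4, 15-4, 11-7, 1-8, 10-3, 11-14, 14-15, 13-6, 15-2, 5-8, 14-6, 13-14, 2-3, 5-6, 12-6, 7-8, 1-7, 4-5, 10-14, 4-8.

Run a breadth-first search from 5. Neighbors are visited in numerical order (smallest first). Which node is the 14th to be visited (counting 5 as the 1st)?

Visit 5; enqueue 4, 6, 8 → queue [4, 6, 8]
Visit 4; enqueue 12, 14, 15 → queue [6, 8, 12, 14, 15]
Visit 6; enqueue 10, 13 → queue [8, 12, 14, 15, 10, 13]
Visit 8; enqueue 1, 7 → queue [12, 14, 15, 10, 13, 1, 7]
Visit 12; enqueue 2, 9 → queue [14, 15, 10, 13, 1, 7, 2, 9]
Visit 14; enqueue 11 → queue [15, 10, 13, 1, 7, 2, 9, 11]
Visit 15 → queue [10, 13, 1, 7, 2, 9, 11]
Visit 10; enqueue 3 → queue [13, 1, 7, 2, 9, 11, 3]
Visit 13 → queue [1, 7, 2, 9, 11, 3]
Visit 1 → queue [7, 2, 9, 11, 3]
Visit 7 → queue [2, 9, 11, 3]
Visit 2 → queue [9, 11, 3]
Visit 9 → queue [11, 3]
Visit 11 → queue [3]
Visit 3 → queue []

Visit order: 5, 4, 6, 8, 12, 14, 15, 10, 13, 1, 7, 2, 9, 11, 3

11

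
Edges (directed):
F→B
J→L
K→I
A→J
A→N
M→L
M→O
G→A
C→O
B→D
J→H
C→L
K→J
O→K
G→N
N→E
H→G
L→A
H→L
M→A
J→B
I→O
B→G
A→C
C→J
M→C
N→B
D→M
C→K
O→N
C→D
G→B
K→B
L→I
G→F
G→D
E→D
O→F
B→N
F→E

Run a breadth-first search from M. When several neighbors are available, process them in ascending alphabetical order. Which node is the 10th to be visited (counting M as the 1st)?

Visit M; enqueue A, C, L, O → queue [A, C, L, O]
Visit A; enqueue J, N → queue [C, L, O, J, N]
Visit C; enqueue D, K → queue [L, O, J, N, D, K]
Visit L; enqueue I → queue [O, J, N, D, K, I]
Visit O; enqueue F → queue [J, N, D, K, I, F]
Visit J; enqueue B, H → queue [N, D, K, I, F, B, H]
Visit N; enqueue E → queue [D, K, I, F, B, H, E]
Visit D → queue [K, I, F, B, H, E]
Visit K → queue [I, F, B, H, E]
Visit I → queue [F, B, H, E]
Visit F → queue [B, H, E]
Visit B; enqueue G → queue [H, E, G]
Visit H → queue [E, G]
Visit E → queue [G]
Visit G → queue []

Visit order: M, A, C, L, O, J, N, D, K, I, F, B, H, E, G

I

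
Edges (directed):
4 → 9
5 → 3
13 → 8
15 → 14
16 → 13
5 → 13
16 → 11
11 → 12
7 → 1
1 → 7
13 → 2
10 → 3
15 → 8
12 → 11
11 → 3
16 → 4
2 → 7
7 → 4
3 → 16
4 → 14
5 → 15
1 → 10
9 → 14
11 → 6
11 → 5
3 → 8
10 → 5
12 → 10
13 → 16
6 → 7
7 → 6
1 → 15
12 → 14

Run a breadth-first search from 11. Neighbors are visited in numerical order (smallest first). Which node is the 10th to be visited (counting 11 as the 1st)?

Visit 11; enqueue 3, 5, 6, 12 → queue [3, 5, 6, 12]
Visit 3; enqueue 8, 16 → queue [5, 6, 12, 8, 16]
Visit 5; enqueue 13, 15 → queue [6, 12, 8, 16, 13, 15]
Visit 6; enqueue 7 → queue [12, 8, 16, 13, 15, 7]
Visit 12; enqueue 10, 14 → queue [8, 16, 13, 15, 7, 10, 14]
Visit 8 → queue [16, 13, 15, 7, 10, 14]
Visit 16; enqueue 4 → queue [13, 15, 7, 10, 14, 4]
Visit 13; enqueue 2 → queue [15, 7, 10, 14, 4, 2]
Visit 15 → queue [7, 10, 14, 4, 2]
Visit 7; enqueue 1 → queue [10, 14, 4, 2, 1]
Visit 10 → queue [14, 4, 2, 1]
Visit 14 → queue [4, 2, 1]
Visit 4; enqueue 9 → queue [2, 1, 9]
Visit 2 → queue [1, 9]
Visit 1 → queue [9]
Visit 9 → queue []

Visit order: 11, 3, 5, 6, 12, 8, 16, 13, 15, 7, 10, 14, 4, 2, 1, 9

7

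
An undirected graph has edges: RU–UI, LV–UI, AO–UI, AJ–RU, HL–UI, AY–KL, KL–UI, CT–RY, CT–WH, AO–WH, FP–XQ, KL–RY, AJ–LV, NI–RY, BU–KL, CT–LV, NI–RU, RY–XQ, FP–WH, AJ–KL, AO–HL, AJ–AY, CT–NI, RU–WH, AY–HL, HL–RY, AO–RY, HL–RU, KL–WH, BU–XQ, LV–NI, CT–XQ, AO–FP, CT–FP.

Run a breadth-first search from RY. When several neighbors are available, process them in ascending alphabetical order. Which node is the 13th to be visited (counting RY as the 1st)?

RU

Visit RY; enqueue AO, CT, HL, KL, NI, XQ → queue [AO, CT, HL, KL, NI, XQ]
Visit AO; enqueue FP, UI, WH → queue [CT, HL, KL, NI, XQ, FP, UI, WH]
Visit CT; enqueue LV → queue [HL, KL, NI, XQ, FP, UI, WH, LV]
Visit HL; enqueue AY, RU → queue [KL, NI, XQ, FP, UI, WH, LV, AY, RU]
Visit KL; enqueue AJ, BU → queue [NI, XQ, FP, UI, WH, LV, AY, RU, AJ, BU]
Visit NI → queue [XQ, FP, UI, WH, LV, AY, RU, AJ, BU]
Visit XQ → queue [FP, UI, WH, LV, AY, RU, AJ, BU]
Visit FP → queue [UI, WH, LV, AY, RU, AJ, BU]
Visit UI → queue [WH, LV, AY, RU, AJ, BU]
Visit WH → queue [LV, AY, RU, AJ, BU]
Visit LV → queue [AY, RU, AJ, BU]
Visit AY → queue [RU, AJ, BU]
Visit RU → queue [AJ, BU]
Visit AJ → queue [BU]
Visit BU → queue []

Visit order: RY, AO, CT, HL, KL, NI, XQ, FP, UI, WH, LV, AY, RU, AJ, BU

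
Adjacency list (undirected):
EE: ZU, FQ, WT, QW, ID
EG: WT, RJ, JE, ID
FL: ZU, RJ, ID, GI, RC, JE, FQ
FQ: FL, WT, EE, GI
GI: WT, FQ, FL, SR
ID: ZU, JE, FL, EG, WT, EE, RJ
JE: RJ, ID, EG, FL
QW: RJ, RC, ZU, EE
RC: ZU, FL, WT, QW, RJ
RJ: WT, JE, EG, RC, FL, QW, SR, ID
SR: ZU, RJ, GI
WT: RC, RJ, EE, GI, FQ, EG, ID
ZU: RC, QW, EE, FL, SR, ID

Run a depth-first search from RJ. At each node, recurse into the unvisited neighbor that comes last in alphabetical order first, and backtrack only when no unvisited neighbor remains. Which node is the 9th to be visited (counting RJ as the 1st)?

Visit RJ
RJ → WT
WT → RC
RC → ZU
ZU → SR
SR → GI
GI → FQ
FQ → FL
FL → JE
JE → ID
ID → EG
ID → EE
EE → QW

Visit order: RJ, WT, RC, ZU, SR, GI, FQ, FL, JE, ID, EG, EE, QW

JE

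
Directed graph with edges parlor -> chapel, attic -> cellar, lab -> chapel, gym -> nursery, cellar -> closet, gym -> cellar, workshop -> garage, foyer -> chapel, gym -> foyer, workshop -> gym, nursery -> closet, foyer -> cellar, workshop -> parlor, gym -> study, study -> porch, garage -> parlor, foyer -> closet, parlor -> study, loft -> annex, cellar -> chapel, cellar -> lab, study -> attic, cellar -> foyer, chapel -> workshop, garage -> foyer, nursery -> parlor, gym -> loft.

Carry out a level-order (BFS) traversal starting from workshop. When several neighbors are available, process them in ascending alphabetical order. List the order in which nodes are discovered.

workshop garage gym parlor foyer cellar loft nursery study chapel closet lab annex attic porch

Visit workshop; enqueue garage, gym, parlor → queue [garage, gym, parlor]
Visit garage; enqueue foyer → queue [gym, parlor, foyer]
Visit gym; enqueue cellar, loft, nursery, study → queue [parlor, foyer, cellar, loft, nursery, study]
Visit parlor; enqueue chapel → queue [foyer, cellar, loft, nursery, study, chapel]
Visit foyer; enqueue closet → queue [cellar, loft, nursery, study, chapel, closet]
Visit cellar; enqueue lab → queue [loft, nursery, study, chapel, closet, lab]
Visit loft; enqueue annex → queue [nursery, study, chapel, closet, lab, annex]
Visit nursery → queue [study, chapel, closet, lab, annex]
Visit study; enqueue attic, porch → queue [chapel, closet, lab, annex, attic, porch]
Visit chapel → queue [closet, lab, annex, attic, porch]
Visit closet → queue [lab, annex, attic, porch]
Visit lab → queue [annex, attic, porch]
Visit annex → queue [attic, porch]
Visit attic → queue [porch]
Visit porch → queue []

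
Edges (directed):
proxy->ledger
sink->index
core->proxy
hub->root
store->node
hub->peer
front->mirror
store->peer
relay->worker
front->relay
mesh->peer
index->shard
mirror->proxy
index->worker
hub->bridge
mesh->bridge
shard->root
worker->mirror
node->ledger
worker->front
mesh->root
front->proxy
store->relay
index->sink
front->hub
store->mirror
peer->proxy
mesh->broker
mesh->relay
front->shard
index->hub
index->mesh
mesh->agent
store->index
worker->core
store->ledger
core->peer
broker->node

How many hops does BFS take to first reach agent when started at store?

Level 0: store
Level 1: index, ledger, mirror, node, peer, relay
Level 2: hub, mesh, proxy, shard, sink, worker
Level 3: agent, bridge, broker, core, front, root
agent first appears at level 3.

3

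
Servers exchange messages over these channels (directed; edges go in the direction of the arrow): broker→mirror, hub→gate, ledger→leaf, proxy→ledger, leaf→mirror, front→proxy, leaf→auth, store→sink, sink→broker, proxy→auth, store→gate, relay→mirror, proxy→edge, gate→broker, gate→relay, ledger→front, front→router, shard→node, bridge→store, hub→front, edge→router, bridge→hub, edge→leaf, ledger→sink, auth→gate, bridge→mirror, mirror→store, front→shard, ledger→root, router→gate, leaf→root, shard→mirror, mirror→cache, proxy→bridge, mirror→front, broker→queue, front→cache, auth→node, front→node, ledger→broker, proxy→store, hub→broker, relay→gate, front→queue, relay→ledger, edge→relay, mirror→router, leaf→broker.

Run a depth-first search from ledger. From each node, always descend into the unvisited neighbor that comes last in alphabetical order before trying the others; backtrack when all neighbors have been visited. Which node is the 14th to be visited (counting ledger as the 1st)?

Visit ledger
ledger → sink
sink → broker
broker → queue
broker → mirror
mirror → store
store → gate
gate → relay
mirror → router
mirror → front
front → shard
shard → node
front → proxy
proxy → edge
edge → leaf
leaf → root
leaf → auth
proxy → bridge
bridge → hub
front → cache

Visit order: ledger, sink, broker, queue, mirror, store, gate, relay, router, front, shard, node, proxy, edge, leaf, root, auth, bridge, hub, cache

edge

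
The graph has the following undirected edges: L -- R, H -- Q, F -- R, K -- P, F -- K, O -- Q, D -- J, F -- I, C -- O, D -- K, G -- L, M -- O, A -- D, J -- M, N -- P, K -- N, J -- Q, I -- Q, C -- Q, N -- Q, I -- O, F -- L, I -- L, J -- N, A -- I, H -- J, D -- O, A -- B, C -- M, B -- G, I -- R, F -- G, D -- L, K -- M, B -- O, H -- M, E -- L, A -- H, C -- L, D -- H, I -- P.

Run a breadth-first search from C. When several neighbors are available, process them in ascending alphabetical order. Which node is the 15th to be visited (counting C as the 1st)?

Visit C; enqueue L, M, O, Q → queue [L, M, O, Q]
Visit L; enqueue D, E, F, G, I, R → queue [M, O, Q, D, E, F, G, I, R]
Visit M; enqueue H, J, K → queue [O, Q, D, E, F, G, I, R, H, J, K]
Visit O; enqueue B → queue [Q, D, E, F, G, I, R, H, J, K, B]
Visit Q; enqueue N → queue [D, E, F, G, I, R, H, J, K, B, N]
Visit D; enqueue A → queue [E, F, G, I, R, H, J, K, B, N, A]
Visit E → queue [F, G, I, R, H, J, K, B, N, A]
Visit F → queue [G, I, R, H, J, K, B, N, A]
Visit G → queue [I, R, H, J, K, B, N, A]
Visit I; enqueue P → queue [R, H, J, K, B, N, A, P]
Visit R → queue [H, J, K, B, N, A, P]
Visit H → queue [J, K, B, N, A, P]
Visit J → queue [K, B, N, A, P]
Visit K → queue [B, N, A, P]
Visit B → queue [N, A, P]
Visit N → queue [A, P]
Visit A → queue [P]
Visit P → queue []

Visit order: C, L, M, O, Q, D, E, F, G, I, R, H, J, K, B, N, A, P

B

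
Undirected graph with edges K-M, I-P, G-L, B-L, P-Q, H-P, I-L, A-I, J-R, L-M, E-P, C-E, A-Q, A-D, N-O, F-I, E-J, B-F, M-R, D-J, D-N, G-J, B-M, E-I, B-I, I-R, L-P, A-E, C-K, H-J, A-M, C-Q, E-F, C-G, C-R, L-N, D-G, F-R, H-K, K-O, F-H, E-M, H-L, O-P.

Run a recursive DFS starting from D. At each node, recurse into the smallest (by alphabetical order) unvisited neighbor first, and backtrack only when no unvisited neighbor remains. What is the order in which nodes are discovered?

D A E C G J H F B I L M K O N P Q R

Visit D
D → A
A → E
E → C
C → G
G → J
J → H
H → F
F → B
B → I
I → L
L → M
M → K
K → O
O → N
O → P
P → Q
M → R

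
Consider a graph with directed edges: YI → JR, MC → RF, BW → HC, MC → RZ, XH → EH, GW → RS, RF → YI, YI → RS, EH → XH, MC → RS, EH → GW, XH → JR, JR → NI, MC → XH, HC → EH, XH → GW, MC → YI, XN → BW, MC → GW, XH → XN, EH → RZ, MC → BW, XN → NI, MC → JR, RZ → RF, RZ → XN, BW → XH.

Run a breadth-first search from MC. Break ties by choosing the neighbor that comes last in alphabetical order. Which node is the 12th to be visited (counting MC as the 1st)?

Visit MC; enqueue YI, XH, RZ, RS, RF, JR, GW, BW → queue [YI, XH, RZ, RS, RF, JR, GW, BW]
Visit YI → queue [XH, RZ, RS, RF, JR, GW, BW]
Visit XH; enqueue XN, EH → queue [RZ, RS, RF, JR, GW, BW, XN, EH]
Visit RZ → queue [RS, RF, JR, GW, BW, XN, EH]
Visit RS → queue [RF, JR, GW, BW, XN, EH]
Visit RF → queue [JR, GW, BW, XN, EH]
Visit JR; enqueue NI → queue [GW, BW, XN, EH, NI]
Visit GW → queue [BW, XN, EH, NI]
Visit BW; enqueue HC → queue [XN, EH, NI, HC]
Visit XN → queue [EH, NI, HC]
Visit EH → queue [NI, HC]
Visit NI → queue [HC]
Visit HC → queue []

Visit order: MC, YI, XH, RZ, RS, RF, JR, GW, BW, XN, EH, NI, HC

NI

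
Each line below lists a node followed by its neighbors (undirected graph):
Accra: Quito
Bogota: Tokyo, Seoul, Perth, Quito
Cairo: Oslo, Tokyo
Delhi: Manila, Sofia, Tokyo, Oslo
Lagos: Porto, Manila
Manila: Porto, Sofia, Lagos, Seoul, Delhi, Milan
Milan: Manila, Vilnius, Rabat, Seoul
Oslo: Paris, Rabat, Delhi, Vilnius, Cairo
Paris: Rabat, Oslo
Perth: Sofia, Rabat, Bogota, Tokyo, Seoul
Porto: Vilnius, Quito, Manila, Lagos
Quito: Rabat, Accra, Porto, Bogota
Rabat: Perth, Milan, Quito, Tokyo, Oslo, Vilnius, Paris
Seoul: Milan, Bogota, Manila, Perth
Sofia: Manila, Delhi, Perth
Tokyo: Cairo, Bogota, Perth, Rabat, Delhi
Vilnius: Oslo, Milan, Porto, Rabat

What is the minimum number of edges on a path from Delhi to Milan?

2

Level 0: Delhi
Level 1: Manila, Oslo, Sofia, Tokyo
Level 2: Bogota, Cairo, Lagos, Milan, Paris, Perth, Porto, Rabat, Seoul, Vilnius
Level 3: Quito
Level 4: Accra
Milan first appears at level 2.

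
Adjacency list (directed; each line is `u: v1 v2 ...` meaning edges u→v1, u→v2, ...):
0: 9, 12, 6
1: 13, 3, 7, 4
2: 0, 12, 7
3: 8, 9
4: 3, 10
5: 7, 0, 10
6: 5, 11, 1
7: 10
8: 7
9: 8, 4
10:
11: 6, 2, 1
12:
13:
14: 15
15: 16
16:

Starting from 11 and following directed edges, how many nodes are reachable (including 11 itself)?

14

BFS from 11 visits: 11, 6, 2, 1, 5, 0, 12, 7, 13, 3, 4, 10, 9, 8
Reachable nodes: 14 of 17 total.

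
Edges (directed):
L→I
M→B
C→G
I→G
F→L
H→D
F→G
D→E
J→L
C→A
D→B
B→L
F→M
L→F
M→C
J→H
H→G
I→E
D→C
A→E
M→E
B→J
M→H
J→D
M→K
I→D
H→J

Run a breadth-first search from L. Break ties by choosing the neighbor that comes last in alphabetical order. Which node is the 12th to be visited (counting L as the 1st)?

Visit L; enqueue I, F → queue [I, F]
Visit I; enqueue G, E, D → queue [F, G, E, D]
Visit F; enqueue M → queue [G, E, D, M]
Visit G → queue [E, D, M]
Visit E → queue [D, M]
Visit D; enqueue C, B → queue [M, C, B]
Visit M; enqueue K, H → queue [C, B, K, H]
Visit C; enqueue A → queue [B, K, H, A]
Visit B; enqueue J → queue [K, H, A, J]
Visit K → queue [H, A, J]
Visit H → queue [A, J]
Visit A → queue [J]
Visit J → queue []

Visit order: L, I, F, G, E, D, M, C, B, K, H, A, J

A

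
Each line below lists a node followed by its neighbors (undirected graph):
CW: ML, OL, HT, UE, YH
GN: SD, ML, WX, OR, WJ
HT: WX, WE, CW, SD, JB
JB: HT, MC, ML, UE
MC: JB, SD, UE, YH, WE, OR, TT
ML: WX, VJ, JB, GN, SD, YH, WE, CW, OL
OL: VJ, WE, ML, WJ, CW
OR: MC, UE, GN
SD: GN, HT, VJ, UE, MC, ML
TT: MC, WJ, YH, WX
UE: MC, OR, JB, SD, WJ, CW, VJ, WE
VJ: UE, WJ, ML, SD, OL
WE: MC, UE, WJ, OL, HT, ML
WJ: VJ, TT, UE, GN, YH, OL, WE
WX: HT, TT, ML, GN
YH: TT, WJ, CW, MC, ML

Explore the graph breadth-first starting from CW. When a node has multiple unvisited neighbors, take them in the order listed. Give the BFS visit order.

CW, ML, OL, HT, UE, YH, WX, VJ, JB, GN, SD, WE, WJ, MC, OR, TT

Visit CW; enqueue ML, OL, HT, UE, YH → queue [ML, OL, HT, UE, YH]
Visit ML; enqueue WX, VJ, JB, GN, SD, WE → queue [OL, HT, UE, YH, WX, VJ, JB, GN, SD, WE]
Visit OL; enqueue WJ → queue [HT, UE, YH, WX, VJ, JB, GN, SD, WE, WJ]
Visit HT → queue [UE, YH, WX, VJ, JB, GN, SD, WE, WJ]
Visit UE; enqueue MC, OR → queue [YH, WX, VJ, JB, GN, SD, WE, WJ, MC, OR]
Visit YH; enqueue TT → queue [WX, VJ, JB, GN, SD, WE, WJ, MC, OR, TT]
Visit WX → queue [VJ, JB, GN, SD, WE, WJ, MC, OR, TT]
Visit VJ → queue [JB, GN, SD, WE, WJ, MC, OR, TT]
Visit JB → queue [GN, SD, WE, WJ, MC, OR, TT]
Visit GN → queue [SD, WE, WJ, MC, OR, TT]
Visit SD → queue [WE, WJ, MC, OR, TT]
Visit WE → queue [WJ, MC, OR, TT]
Visit WJ → queue [MC, OR, TT]
Visit MC → queue [OR, TT]
Visit OR → queue [TT]
Visit TT → queue []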